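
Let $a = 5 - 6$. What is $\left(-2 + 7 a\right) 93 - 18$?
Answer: $-855$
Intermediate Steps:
$a = -1$ ($a = 5 - 6 = -1$)
$\left(-2 + 7 a\right) 93 - 18 = \left(-2 + 7 \left(-1\right)\right) 93 - 18 = \left(-2 - 7\right) 93 - 18 = \left(-9\right) 93 - 18 = -837 - 18 = -855$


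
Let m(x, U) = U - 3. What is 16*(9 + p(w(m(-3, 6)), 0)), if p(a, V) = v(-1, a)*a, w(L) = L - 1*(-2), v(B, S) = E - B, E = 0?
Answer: 224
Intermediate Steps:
m(x, U) = -3 + U
v(B, S) = -B (v(B, S) = 0 - B = -B)
w(L) = 2 + L (w(L) = L + 2 = 2 + L)
p(a, V) = a (p(a, V) = (-1*(-1))*a = 1*a = a)
16*(9 + p(w(m(-3, 6)), 0)) = 16*(9 + (2 + (-3 + 6))) = 16*(9 + (2 + 3)) = 16*(9 + 5) = 16*14 = 224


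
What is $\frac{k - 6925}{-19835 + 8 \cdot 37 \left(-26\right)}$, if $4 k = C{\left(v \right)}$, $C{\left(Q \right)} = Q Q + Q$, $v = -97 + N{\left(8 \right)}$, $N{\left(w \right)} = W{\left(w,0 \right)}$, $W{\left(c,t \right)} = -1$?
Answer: $\frac{9097}{55062} \approx 0.16521$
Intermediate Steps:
$N{\left(w \right)} = -1$
$v = -98$ ($v = -97 - 1 = -98$)
$C{\left(Q \right)} = Q + Q^{2}$ ($C{\left(Q \right)} = Q^{2} + Q = Q + Q^{2}$)
$k = \frac{4753}{2}$ ($k = \frac{\left(-98\right) \left(1 - 98\right)}{4} = \frac{\left(-98\right) \left(-97\right)}{4} = \frac{1}{4} \cdot 9506 = \frac{4753}{2} \approx 2376.5$)
$\frac{k - 6925}{-19835 + 8 \cdot 37 \left(-26\right)} = \frac{\frac{4753}{2} - 6925}{-19835 + 8 \cdot 37 \left(-26\right)} = - \frac{9097}{2 \left(-19835 + 296 \left(-26\right)\right)} = - \frac{9097}{2 \left(-19835 - 7696\right)} = - \frac{9097}{2 \left(-27531\right)} = \left(- \frac{9097}{2}\right) \left(- \frac{1}{27531}\right) = \frac{9097}{55062}$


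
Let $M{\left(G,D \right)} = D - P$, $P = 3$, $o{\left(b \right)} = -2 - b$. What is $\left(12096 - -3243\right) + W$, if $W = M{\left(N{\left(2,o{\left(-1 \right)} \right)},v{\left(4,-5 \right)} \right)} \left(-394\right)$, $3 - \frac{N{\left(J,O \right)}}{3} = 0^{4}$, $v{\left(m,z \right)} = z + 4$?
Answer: $16915$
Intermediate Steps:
$v{\left(m,z \right)} = 4 + z$
$N{\left(J,O \right)} = 9$ ($N{\left(J,O \right)} = 9 - 3 \cdot 0^{4} = 9 - 0 = 9 + 0 = 9$)
$M{\left(G,D \right)} = -3 + D$ ($M{\left(G,D \right)} = D - 3 = -3 + D$)
$W = 1576$ ($W = \left(-3 + \left(4 - 5\right)\right) \left(-394\right) = \left(-3 - 1\right) \left(-394\right) = \left(-4\right) \left(-394\right) = 1576$)
$\left(12096 - -3243\right) + W = \left(12096 - -3243\right) + 1576 = \left(12096 + 3243\right) + 1576 = 15339 + 1576 = 16915$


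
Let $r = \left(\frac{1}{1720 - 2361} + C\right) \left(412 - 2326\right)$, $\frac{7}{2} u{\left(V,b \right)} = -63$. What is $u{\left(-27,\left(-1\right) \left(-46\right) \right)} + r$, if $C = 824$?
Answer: $- \frac{1010953800}{641} \approx -1.5772 \cdot 10^{6}$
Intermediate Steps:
$u{\left(V,b \right)} = -18$ ($u{\left(V,b \right)} = \frac{2}{7} \left(-63\right) = -18$)
$r = - \frac{1010942262}{641}$ ($r = \left(\frac{1}{1720 - 2361} + 824\right) \left(412 - 2326\right) = \left(\frac{1}{-641} + 824\right) \left(-1914\right) = \left(- \frac{1}{641} + 824\right) \left(-1914\right) = \frac{528183}{641} \left(-1914\right) = - \frac{1010942262}{641} \approx -1.5771 \cdot 10^{6}$)
$u{\left(-27,\left(-1\right) \left(-46\right) \right)} + r = -18 - \frac{1010942262}{641} = - \frac{1010953800}{641}$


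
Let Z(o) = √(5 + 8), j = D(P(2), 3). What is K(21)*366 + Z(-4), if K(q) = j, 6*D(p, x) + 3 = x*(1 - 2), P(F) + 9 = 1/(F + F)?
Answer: -366 + √13 ≈ -362.39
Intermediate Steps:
P(F) = -9 + 1/(2*F) (P(F) = -9 + 1/(F + F) = -9 + 1/(2*F))
D(p, x) = -½ - x/6 (D(p, x) = -½ + (x*(1 - 2))/6 = -½ + (x*(-1))/6 = -½ + (-x)/6 = -½ - x/6)
j = -1 (j = -½ - ⅙*3 = -½ - ½ = -1)
Z(o) = √13
K(q) = -1
K(21)*366 + Z(-4) = -1*366 + √13 = -366 + √13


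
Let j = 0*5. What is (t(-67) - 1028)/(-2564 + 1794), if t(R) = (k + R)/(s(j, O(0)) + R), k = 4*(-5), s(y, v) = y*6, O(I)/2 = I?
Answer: 9827/7370 ≈ 1.3334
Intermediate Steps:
j = 0
O(I) = 2*I
s(y, v) = 6*y
k = -20
t(R) = (-20 + R)/R (t(R) = (-20 + R)/(6*0 + R) = (-20 + R)/(0 + R) = (-20 + R)/R)
(t(-67) - 1028)/(-2564 + 1794) = ((-20 - 67)/(-67) - 1028)/(-2564 + 1794) = (-1/67*(-87) - 1028)/(-770) = (87/67 - 1028)*(-1/770) = -68789/67*(-1/770) = 9827/7370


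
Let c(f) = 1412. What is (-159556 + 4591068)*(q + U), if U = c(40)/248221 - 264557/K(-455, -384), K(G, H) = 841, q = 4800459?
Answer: 4440590765100522190128/208753861 ≈ 2.1272e+13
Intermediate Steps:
U = -65667415605/208753861 (U = 1412/248221 - 264557/841 = -65667415605/208753861 ≈ -314.57)
(-159556 + 4591068)*(q + U) = (-159556 + 4591068)*(4800459 - 65667415605/208753861) = 4431512*(1002048683406594/208753861) = 4440590765100522190128/208753861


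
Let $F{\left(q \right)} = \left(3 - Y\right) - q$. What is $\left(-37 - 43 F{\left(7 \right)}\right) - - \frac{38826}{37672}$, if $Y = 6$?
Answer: $\frac{7421961}{18836} \approx 394.03$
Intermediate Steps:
$F{\left(q \right)} = -3 - q$ ($F{\left(q \right)} = \left(3 - 6\right) - q = -3 - q$)
$\left(-37 - 43 F{\left(7 \right)}\right) - - \frac{38826}{37672} = \left(-37 - 43 \left(-3 - 7\right)\right) - - \frac{38826}{37672} = \left(-37 - 43 \left(-3 - 7\right)\right) - \left(-38826\right) \frac{1}{37672} = \left(-37 - -430\right) - - \frac{19413}{18836} = \left(-37 + 430\right) + \frac{19413}{18836} = 393 + \frac{19413}{18836} = \frac{7421961}{18836}$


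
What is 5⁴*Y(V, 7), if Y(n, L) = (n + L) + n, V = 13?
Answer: 20625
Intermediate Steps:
Y(n, L) = L + 2*n (Y(n, L) = (L + n) + n = L + 2*n)
5⁴*Y(V, 7) = 5⁴*(7 + 2*13) = 625*(7 + 26) = 625*33 = 20625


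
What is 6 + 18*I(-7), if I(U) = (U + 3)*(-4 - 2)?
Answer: 438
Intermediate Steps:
I(U) = -18 - 6*U (I(U) = (3 + U)*(-6) = -18 - 6*U)
6 + 18*I(-7) = 6 + 18*(-18 - 6*(-7)) = 6 + 18*(-18 + 42) = 6 + 18*24 = 6 + 432 = 438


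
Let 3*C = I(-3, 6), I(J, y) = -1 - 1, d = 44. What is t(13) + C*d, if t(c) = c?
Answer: -49/3 ≈ -16.333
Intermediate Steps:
I(J, y) = -2
C = -⅔ (C = (⅓)*(-2) = -⅔ ≈ -0.66667)
t(13) + C*d = 13 - ⅔*44 = 13 - 88/3 = -49/3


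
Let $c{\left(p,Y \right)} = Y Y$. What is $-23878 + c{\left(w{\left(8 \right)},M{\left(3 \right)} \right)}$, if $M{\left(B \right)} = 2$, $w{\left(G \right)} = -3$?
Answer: $-23874$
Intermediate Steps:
$c{\left(p,Y \right)} = Y^{2}$
$-23878 + c{\left(w{\left(8 \right)},M{\left(3 \right)} \right)} = -23878 + 2^{2} = -23878 + 4 = -23874$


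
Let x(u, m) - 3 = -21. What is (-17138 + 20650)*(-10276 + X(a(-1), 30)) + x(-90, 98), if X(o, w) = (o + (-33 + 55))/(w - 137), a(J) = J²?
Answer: -3861639086/107 ≈ -3.6090e+7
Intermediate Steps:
x(u, m) = -18 (x(u, m) = 3 - 21 = -18)
X(o, w) = (22 + o)/(-137 + w) (X(o, w) = (o + 22)/(-137 + w) = (22 + o)/(-137 + w))
(-17138 + 20650)*(-10276 + X(a(-1), 30)) + x(-90, 98) = (-17138 + 20650)*(-10276 + (22 + (-1)²)/(-137 + 30)) - 18 = 3512*(-10276 + (22 + 1)/(-107)) - 18 = 3512*(-10276 - 1/107*23) - 18 = 3512*(-10276 - 23/107) - 18 = 3512*(-1099555/107) - 18 = -3861637160/107 - 18 = -3861639086/107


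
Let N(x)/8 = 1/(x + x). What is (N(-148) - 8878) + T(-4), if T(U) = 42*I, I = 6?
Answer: -319163/37 ≈ -8626.0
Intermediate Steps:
T(U) = 252 (T(U) = 42*6 = 252)
N(x) = 4/x (N(x) = 8/(x + x) = 8/((2*x)) = 8*(1/(2*x)) = 4/x)
(N(-148) - 8878) + T(-4) = (4/(-148) - 8878) + 252 = (4*(-1/148) - 8878) + 252 = (-1/37 - 8878) + 252 = -328487/37 + 252 = -319163/37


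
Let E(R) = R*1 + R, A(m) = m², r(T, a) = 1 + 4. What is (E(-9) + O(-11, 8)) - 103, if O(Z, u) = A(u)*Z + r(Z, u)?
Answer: -820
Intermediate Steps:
r(T, a) = 5
E(R) = 2*R (E(R) = R + R = 2*R)
O(Z, u) = 5 + Z*u² (O(Z, u) = u²*Z + 5 = Z*u² + 5 = 5 + Z*u²)
(E(-9) + O(-11, 8)) - 103 = (2*(-9) + (5 - 11*8²)) - 103 = (-18 + (5 - 11*64)) - 103 = (-18 + (5 - 704)) - 103 = (-18 - 699) - 103 = -717 - 103 = -820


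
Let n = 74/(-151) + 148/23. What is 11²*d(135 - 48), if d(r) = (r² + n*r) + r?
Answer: 3434644290/3473 ≈ 9.8896e+5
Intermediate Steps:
n = 20646/3473 (n = 74*(-1/151) + 148*(1/23) = -74/151 + 148/23 = 20646/3473 ≈ 5.9447)
d(r) = r² + 24119*r/3473 (d(r) = (r² + 20646*r/3473) + r = r² + 24119*r/3473)
11²*d(135 - 48) = 11²*((135 - 48)*(24119 + 3473*(135 - 48))/3473) = 121*((1/3473)*87*(24119 + 3473*87)) = 121*((1/3473)*87*(24119 + 302151)) = 121*((1/3473)*87*326270) = 121*(28385490/3473) = 3434644290/3473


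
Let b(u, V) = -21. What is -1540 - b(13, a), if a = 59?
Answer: -1519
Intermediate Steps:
-1540 - b(13, a) = -1540 - 1*(-21) = -1540 + 21 = -1519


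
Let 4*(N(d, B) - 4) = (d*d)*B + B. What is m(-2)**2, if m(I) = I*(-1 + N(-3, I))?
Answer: 16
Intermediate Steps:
N(d, B) = 4 + B/4 + B*d**2/4 (N(d, B) = 4 + ((d*d)*B + B)/4 = 4 + (d**2*B + B)/4 = 4 + (B*d**2 + B)/4 = 4 + (B + B*d**2)/4 = 4 + (B/4 + B*d**2/4) = 4 + B/4 + B*d**2/4)
m(I) = I*(3 + 5*I/2) (m(I) = I*(-1 + (4 + I/4 + (1/4)*I*(-3)**2)) = I*(-1 + (4 + I/4 + (1/4)*I*9)) = I*(-1 + (4 + I/4 + 9*I/4)) = I*(-1 + (4 + 5*I/2)) = I*(3 + 5*I/2))
m(-2)**2 = ((1/2)*(-2)*(6 + 5*(-2)))**2 = ((1/2)*(-2)*(6 - 10))**2 = ((1/2)*(-2)*(-4))**2 = 4**2 = 16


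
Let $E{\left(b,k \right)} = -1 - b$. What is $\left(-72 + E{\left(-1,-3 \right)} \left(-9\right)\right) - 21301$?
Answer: $-21373$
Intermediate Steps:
$\left(-72 + E{\left(-1,-3 \right)} \left(-9\right)\right) - 21301 = \left(-72 + \left(-1 - -1\right) \left(-9\right)\right) - 21301 = \left(-72 + \left(-1 + 1\right) \left(-9\right)\right) - 21301 = \left(-72 + 0 \left(-9\right)\right) - 21301 = \left(-72 + 0\right) - 21301 = -72 - 21301 = -21373$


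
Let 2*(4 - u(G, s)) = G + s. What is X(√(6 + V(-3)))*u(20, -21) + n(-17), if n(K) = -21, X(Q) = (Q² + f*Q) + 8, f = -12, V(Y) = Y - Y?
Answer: 42 - 54*√6 ≈ -90.272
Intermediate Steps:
V(Y) = 0
u(G, s) = 4 - G/2 - s/2 (u(G, s) = 4 - (G + s)/2 = 4 + (-G/2 - s/2) = 4 - G/2 - s/2)
X(Q) = 8 + Q² - 12*Q (X(Q) = (Q² - 12*Q) + 8 = 8 + Q² - 12*Q)
X(√(6 + V(-3)))*u(20, -21) + n(-17) = (8 + (√(6 + 0))² - 12*√(6 + 0))*(4 - ½*20 - ½*(-21)) - 21 = (8 + (√6)² - 12*√6)*(4 - 10 + 21/2) - 21 = (8 + 6 - 12*√6)*(9/2) - 21 = (14 - 12*√6)*(9/2) - 21 = (63 - 54*√6) - 21 = 42 - 54*√6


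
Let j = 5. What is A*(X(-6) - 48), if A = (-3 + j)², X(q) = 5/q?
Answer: -586/3 ≈ -195.33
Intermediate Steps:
A = 4 (A = (-3 + 5)² = 2² = 4)
A*(X(-6) - 48) = 4*(5/(-6) - 48) = 4*(5*(-⅙) - 48) = 4*(-⅚ - 48) = 4*(-293/6) = -586/3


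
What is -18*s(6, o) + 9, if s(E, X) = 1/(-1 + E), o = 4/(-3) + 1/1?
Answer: 27/5 ≈ 5.4000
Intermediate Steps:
o = -1/3 (o = 4*(-1/3) + 1*1 = -4/3 + 1 = -1/3 ≈ -0.33333)
-18*s(6, o) + 9 = -18/(-1 + 6) + 9 = -18/5 + 9 = 27/5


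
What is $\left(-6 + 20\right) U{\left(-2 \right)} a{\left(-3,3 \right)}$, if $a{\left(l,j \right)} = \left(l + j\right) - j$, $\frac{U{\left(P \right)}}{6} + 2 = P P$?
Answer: $-504$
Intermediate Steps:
$U{\left(P \right)} = -12 + 6 P^{2}$ ($U{\left(P \right)} = -12 + 6 P P = -12 + 6 P^{2}$)
$a{\left(l,j \right)} = l$ ($a{\left(l,j \right)} = \left(j + l\right) - j = l$)
$\left(-6 + 20\right) U{\left(-2 \right)} a{\left(-3,3 \right)} = \left(-6 + 20\right) \left(-12 + 6 \left(-2\right)^{2}\right) \left(-3\right) = 14 \left(-12 + 6 \cdot 4\right) \left(-3\right) = 14 \left(-12 + 24\right) \left(-3\right) = 14 \cdot 12 \left(-3\right) = 168 \left(-3\right) = -504$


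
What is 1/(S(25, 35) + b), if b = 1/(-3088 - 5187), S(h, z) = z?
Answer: 8275/289624 ≈ 0.028572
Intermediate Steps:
b = -1/8275 (b = 1/(-8275) = -1/8275 ≈ -0.00012085)
1/(S(25, 35) + b) = 1/(35 - 1/8275) = 1/(289624/8275) = 8275/289624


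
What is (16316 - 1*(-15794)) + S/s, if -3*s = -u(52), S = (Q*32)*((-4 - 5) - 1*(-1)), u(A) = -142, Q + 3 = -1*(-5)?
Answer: 2280578/71 ≈ 32121.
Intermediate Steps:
Q = 2 (Q = -3 - 1*(-5) = -3 + 5 = 2)
S = -512 (S = (2*32)*((-4 - 5) - 1*(-1)) = 64*(-9 + 1) = 64*(-8) = -512)
s = -142/3 (s = -(-1)*(-142)/3 = -⅓*142 = -142/3 ≈ -47.333)
(16316 - 1*(-15794)) + S/s = (16316 - 1*(-15794)) - 512/(-142/3) = (16316 + 15794) - 512*(-3/142) = 32110 + 768/71 = 2280578/71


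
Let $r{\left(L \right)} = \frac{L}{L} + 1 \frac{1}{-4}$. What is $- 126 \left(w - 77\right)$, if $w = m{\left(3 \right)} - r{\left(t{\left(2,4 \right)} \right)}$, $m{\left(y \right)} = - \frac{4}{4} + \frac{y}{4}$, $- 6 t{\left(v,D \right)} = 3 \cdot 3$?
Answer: $9828$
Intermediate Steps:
$t{\left(v,D \right)} = - \frac{3}{2}$ ($t{\left(v,D \right)} = - \frac{3 \cdot 3}{6} = \left(- \frac{1}{6}\right) 9 = - \frac{3}{2}$)
$m{\left(y \right)} = -1 + \frac{y}{4}$ ($m{\left(y \right)} = \left(-4\right) \frac{1}{4} + y \frac{1}{4} = -1 + \frac{y}{4}$)
$r{\left(L \right)} = \frac{3}{4}$ ($r{\left(L \right)} = 1 + 1 \left(- \frac{1}{4}\right) = 1 - \frac{1}{4} = \frac{3}{4}$)
$w = -1$ ($w = \left(-1 + \frac{1}{4} \cdot 3\right) - \frac{3}{4} = \left(-1 + \frac{3}{4}\right) - \frac{3}{4} = - \frac{1}{4} - \frac{3}{4} = -1$)
$- 126 \left(w - 77\right) = - 126 \left(-1 - 77\right) = \left(-126\right) \left(-78\right) = 9828$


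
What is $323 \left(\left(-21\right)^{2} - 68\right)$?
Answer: $120479$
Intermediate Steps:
$323 \left(\left(-21\right)^{2} - 68\right) = 323 \left(441 - 68\right) = 323 \cdot 373 = 120479$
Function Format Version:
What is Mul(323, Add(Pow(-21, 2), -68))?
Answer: 120479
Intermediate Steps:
Mul(323, Add(Pow(-21, 2), -68)) = Mul(323, Add(441, -68)) = Mul(323, 373) = 120479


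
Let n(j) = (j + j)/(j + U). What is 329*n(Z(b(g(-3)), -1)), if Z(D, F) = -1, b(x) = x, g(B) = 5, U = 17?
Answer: -329/8 ≈ -41.125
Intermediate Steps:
n(j) = 2*j/(17 + j) (n(j) = (j + j)/(j + 17) = (2*j)/(17 + j) = 2*j/(17 + j))
329*n(Z(b(g(-3)), -1)) = 329*(2*(-1)/(17 - 1)) = 329*(2*(-1)/16) = 329*(2*(-1)*(1/16)) = 329*(-⅛) = -329/8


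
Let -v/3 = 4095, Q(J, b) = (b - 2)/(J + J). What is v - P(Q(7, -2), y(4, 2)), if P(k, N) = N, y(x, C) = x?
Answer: -12289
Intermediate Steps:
Q(J, b) = (-2 + b)/(2*J) (Q(J, b) = (-2 + b)/((2*J)) = (-2 + b)*(1/(2*J)) = (-2 + b)/(2*J))
v = -12285 (v = -3*4095 = -12285)
v - P(Q(7, -2), y(4, 2)) = -12285 - 1*4 = -12285 - 4 = -12289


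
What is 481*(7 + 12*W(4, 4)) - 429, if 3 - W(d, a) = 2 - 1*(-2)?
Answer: -2834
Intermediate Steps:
W(d, a) = -1 (W(d, a) = 3 - (2 - 1*(-2)) = 3 - (2 + 2) = 3 - 1*4 = 3 - 4 = -1)
481*(7 + 12*W(4, 4)) - 429 = 481*(7 + 12*(-1)) - 429 = 481*(7 - 12) - 429 = 481*(-5) - 429 = -2405 - 429 = -2834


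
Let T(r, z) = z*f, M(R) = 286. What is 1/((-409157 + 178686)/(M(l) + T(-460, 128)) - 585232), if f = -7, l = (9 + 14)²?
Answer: -610/356761049 ≈ -1.7098e-6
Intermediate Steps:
l = 529 (l = 23² = 529)
T(r, z) = -7*z (T(r, z) = z*(-7) = -7*z)
1/((-409157 + 178686)/(M(l) + T(-460, 128)) - 585232) = 1/((-409157 + 178686)/(286 - 7*128) - 585232) = 1/(-230471/(286 - 896) - 585232) = 1/(-230471/(-610) - 585232) = 1/(-230471*(-1/610) - 585232) = 1/(230471/610 - 585232) = 1/(-356761049/610) = -610/356761049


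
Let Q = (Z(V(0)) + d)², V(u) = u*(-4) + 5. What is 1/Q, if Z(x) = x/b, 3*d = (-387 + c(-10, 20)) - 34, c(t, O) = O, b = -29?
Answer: 7569/135582736 ≈ 5.5826e-5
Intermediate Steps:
V(u) = 5 - 4*u (V(u) = -4*u + 5 = 5 - 4*u)
d = -401/3 (d = ((-387 + 20) - 34)/3 = (-367 - 34)/3 = (⅓)*(-401) = -401/3 ≈ -133.67)
Z(x) = -x/29 (Z(x) = x/(-29) = x*(-1/29) = -x/29)
Q = 135582736/7569 (Q = (-(5 - 4*0)/29 - 401/3)² = (-(5 + 0)/29 - 401/3)² = (-1/29*5 - 401/3)² = (-5/29 - 401/3)² = (-11644/87)² = 135582736/7569 ≈ 17913.)
1/Q = 1/(135582736/7569) = 7569/135582736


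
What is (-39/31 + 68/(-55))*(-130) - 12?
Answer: 106486/341 ≈ 312.28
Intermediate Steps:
(-39/31 + 68/(-55))*(-130) - 12 = (-39*1/31 + 68*(-1/55))*(-130) - 12 = (-39/31 - 68/55)*(-130) - 12 = -4253/1705*(-130) - 12 = 110578/341 - 12 = 106486/341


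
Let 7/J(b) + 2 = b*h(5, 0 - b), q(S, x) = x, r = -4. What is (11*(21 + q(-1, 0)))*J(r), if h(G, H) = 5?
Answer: -147/2 ≈ -73.500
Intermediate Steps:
J(b) = 7/(-2 + 5*b) (J(b) = 7/(-2 + b*5) = 7/(-2 + 5*b))
(11*(21 + q(-1, 0)))*J(r) = (11*(21 + 0))*(7/(-2 + 5*(-4))) = (11*21)*(7/(-2 - 20)) = 231*(7/(-22)) = 231*(7*(-1/22)) = 231*(-7/22) = -147/2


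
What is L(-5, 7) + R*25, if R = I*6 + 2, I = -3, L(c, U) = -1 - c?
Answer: -396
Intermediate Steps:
R = -16 (R = -3*6 + 2 = -18 + 2 = -16)
L(-5, 7) + R*25 = (-1 - 1*(-5)) - 16*25 = (-1 + 5) - 400 = 4 - 400 = -396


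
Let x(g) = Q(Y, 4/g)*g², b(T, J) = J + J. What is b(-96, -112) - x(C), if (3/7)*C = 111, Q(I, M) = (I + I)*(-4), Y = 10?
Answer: 5366256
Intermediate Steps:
Q(I, M) = -8*I (Q(I, M) = (2*I)*(-4) = -8*I)
b(T, J) = 2*J
C = 259 (C = (7/3)*111 = 259)
x(g) = -80*g² (x(g) = (-8*10)*g² = -80*g²)
b(-96, -112) - x(C) = 2*(-112) - (-80)*259² = -224 - (-80)*67081 = -224 - 1*(-5366480) = -224 + 5366480 = 5366256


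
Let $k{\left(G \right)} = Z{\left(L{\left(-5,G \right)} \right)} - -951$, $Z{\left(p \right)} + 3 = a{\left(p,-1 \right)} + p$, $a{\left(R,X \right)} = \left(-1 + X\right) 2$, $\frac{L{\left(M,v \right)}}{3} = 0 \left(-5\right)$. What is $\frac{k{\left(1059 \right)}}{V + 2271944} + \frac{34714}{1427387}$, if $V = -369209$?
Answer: $\frac{67398996118}{2715939203445} \approx 0.024816$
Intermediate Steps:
$L{\left(M,v \right)} = 0$ ($L{\left(M,v \right)} = 3 \cdot 0 \left(-5\right) = 3 \cdot 0 = 0$)
$a{\left(R,X \right)} = -2 + 2 X$
$Z{\left(p \right)} = -7 + p$ ($Z{\left(p \right)} = -3 + \left(\left(-2 + 2 \left(-1\right)\right) + p\right) = -3 + \left(\left(-2 - 2\right) + p\right) = -3 + \left(-4 + p\right) = -7 + p$)
$k{\left(G \right)} = 944$ ($k{\left(G \right)} = \left(-7 + 0\right) - -951 = -7 + 951 = 944$)
$\frac{k{\left(1059 \right)}}{V + 2271944} + \frac{34714}{1427387} = \frac{944}{-369209 + 2271944} + \frac{34714}{1427387} = \frac{944}{1902735} + 34714 \cdot \frac{1}{1427387} = 944 \cdot \frac{1}{1902735} + \frac{34714}{1427387} = \frac{944}{1902735} + \frac{34714}{1427387} = \frac{67398996118}{2715939203445}$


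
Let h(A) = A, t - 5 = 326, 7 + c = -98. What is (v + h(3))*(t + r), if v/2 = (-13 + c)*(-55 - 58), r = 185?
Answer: 13762236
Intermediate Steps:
c = -105 (c = -7 - 98 = -105)
t = 331 (t = 5 + 326 = 331)
v = 26668 (v = 2*((-13 - 105)*(-55 - 58)) = 2*(-118*(-113)) = 2*13334 = 26668)
(v + h(3))*(t + r) = (26668 + 3)*(331 + 185) = 26671*516 = 13762236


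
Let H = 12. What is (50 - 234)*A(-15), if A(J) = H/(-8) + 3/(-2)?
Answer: 552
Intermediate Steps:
A(J) = -3 (A(J) = 12/(-8) + 3/(-2) = 12*(-⅛) + 3*(-½) = -3/2 - 3/2 = -3)
(50 - 234)*A(-15) = (50 - 234)*(-3) = -184*(-3) = 552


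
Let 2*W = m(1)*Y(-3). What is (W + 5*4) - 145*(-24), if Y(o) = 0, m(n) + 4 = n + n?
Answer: 3500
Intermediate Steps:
m(n) = -4 + 2*n (m(n) = -4 + (n + n) = -4 + 2*n)
W = 0 (W = ((-4 + 2*1)*0)/2 = ((-4 + 2)*0)/2 = (-2*0)/2 = (½)*0 = 0)
(W + 5*4) - 145*(-24) = (0 + 5*4) - 145*(-24) = (0 + 20) + 3480 = 20 + 3480 = 3500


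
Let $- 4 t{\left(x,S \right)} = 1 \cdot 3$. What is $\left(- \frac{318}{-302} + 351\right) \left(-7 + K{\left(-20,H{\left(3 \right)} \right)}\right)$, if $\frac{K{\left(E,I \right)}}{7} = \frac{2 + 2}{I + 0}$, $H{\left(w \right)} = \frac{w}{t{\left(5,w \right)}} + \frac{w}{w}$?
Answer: $- \frac{868280}{151} \approx -5750.2$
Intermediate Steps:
$t{\left(x,S \right)} = - \frac{3}{4}$ ($t{\left(x,S \right)} = - \frac{1 \cdot 3}{4} = \left(- \frac{1}{4}\right) 3 = - \frac{3}{4}$)
$H{\left(w \right)} = 1 - \frac{4 w}{3}$ ($H{\left(w \right)} = \frac{w}{- \frac{3}{4}} + \frac{w}{w} = w \left(- \frac{4}{3}\right) + 1 = - \frac{4 w}{3} + 1 = 1 - \frac{4 w}{3}$)
$K{\left(E,I \right)} = \frac{28}{I}$ ($K{\left(E,I \right)} = 7 \frac{2 + 2}{I + 0} = 7 \frac{4}{I} = \frac{28}{I}$)
$\left(- \frac{318}{-302} + 351\right) \left(-7 + K{\left(-20,H{\left(3 \right)} \right)}\right) = \left(- \frac{318}{-302} + 351\right) \left(-7 + \frac{28}{1 - 4}\right) = \left(\left(-318\right) \left(- \frac{1}{302}\right) + 351\right) \left(-7 + \frac{28}{1 - 4}\right) = \left(\frac{159}{151} + 351\right) \left(-7 + \frac{28}{-3}\right) = \frac{53160 \left(-7 + 28 \left(- \frac{1}{3}\right)\right)}{151} = \frac{53160 \left(-7 - \frac{28}{3}\right)}{151} = \frac{53160}{151} \left(- \frac{49}{3}\right) = - \frac{868280}{151}$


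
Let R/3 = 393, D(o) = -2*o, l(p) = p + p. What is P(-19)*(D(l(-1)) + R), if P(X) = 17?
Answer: 20111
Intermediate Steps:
l(p) = 2*p
R = 1179 (R = 3*393 = 1179)
P(-19)*(D(l(-1)) + R) = 17*(-4*(-1) + 1179) = 17*(-2*(-2) + 1179) = 17*(4 + 1179) = 17*1183 = 20111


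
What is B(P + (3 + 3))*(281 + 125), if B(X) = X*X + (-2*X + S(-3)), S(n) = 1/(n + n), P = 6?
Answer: 145957/3 ≈ 48652.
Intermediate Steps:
S(n) = 1/(2*n)
B(X) = -⅙ + X² - 2*X (B(X) = X*X + (-2*X + (½)/(-3)) = X² + (-2*X + (½)*(-⅓)) = X² + (-2*X - ⅙) = X² + (-⅙ - 2*X) = -⅙ + X² - 2*X)
B(P + (3 + 3))*(281 + 125) = (-⅙ + (6 + (3 + 3))² - 2*(6 + (3 + 3)))*(281 + 125) = (-⅙ + (6 + 6)² - 2*(6 + 6))*406 = (-⅙ + 12² - 2*12)*406 = (-⅙ + 144 - 24)*406 = (719/6)*406 = 145957/3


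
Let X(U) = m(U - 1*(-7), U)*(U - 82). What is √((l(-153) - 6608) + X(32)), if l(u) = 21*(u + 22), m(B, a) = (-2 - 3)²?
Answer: 103*I ≈ 103.0*I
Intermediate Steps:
m(B, a) = 25 (m(B, a) = (-5)² = 25)
l(u) = 462 + 21*u (l(u) = 21*(22 + u) = 462 + 21*u)
X(U) = -2050 + 25*U (X(U) = 25*(U - 82) = 25*(-82 + U) = -2050 + 25*U)
√((l(-153) - 6608) + X(32)) = √(((462 + 21*(-153)) - 6608) + (-2050 + 25*32)) = √(((462 - 3213) - 6608) + (-2050 + 800)) = √((-2751 - 6608) - 1250) = √(-9359 - 1250) = √(-10609) = 103*I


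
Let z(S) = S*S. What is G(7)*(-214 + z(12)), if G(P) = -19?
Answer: 1330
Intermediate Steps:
z(S) = S**2
G(7)*(-214 + z(12)) = -19*(-214 + 12**2) = -19*(-214 + 144) = -19*(-70) = 1330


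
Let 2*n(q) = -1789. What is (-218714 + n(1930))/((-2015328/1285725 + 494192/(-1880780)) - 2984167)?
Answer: 2528808468922175/34362929533976874 ≈ 0.073591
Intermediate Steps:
n(q) = -1789/2 (n(q) = (½)*(-1789) = -1789/2)
(-218714 + n(1930))/((-2015328/1285725 + 494192/(-1880780)) - 2984167) = (-218714 - 1789/2)/((-2015328/1285725 + 494192/(-1880780)) - 2984167) = -439217/(2*((-2015328*1/1285725 + 494192*(-1/1880780)) - 2984167)) = -439217/(2*((-95968/61225 - 123548/470195) - 2984167)) = -439217/(2*(-10537580012/5757537775 - 2984167)) = -439217/(2*(-17181464766988437/5757537775)) = -439217/2*(-5757537775/17181464766988437) = 2528808468922175/34362929533976874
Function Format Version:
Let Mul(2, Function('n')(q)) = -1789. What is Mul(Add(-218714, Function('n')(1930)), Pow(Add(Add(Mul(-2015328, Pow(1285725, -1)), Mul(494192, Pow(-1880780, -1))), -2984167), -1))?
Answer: Rational(2528808468922175, 34362929533976874) ≈ 0.073591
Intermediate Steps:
Function('n')(q) = Rational(-1789, 2) (Function('n')(q) = Mul(Rational(1, 2), -1789) = Rational(-1789, 2))
Mul(Add(-218714, Function('n')(1930)), Pow(Add(Add(Mul(-2015328, Pow(1285725, -1)), Mul(494192, Pow(-1880780, -1))), -2984167), -1)) = Mul(Add(-218714, Rational(-1789, 2)), Pow(Add(Add(Mul(-2015328, Pow(1285725, -1)), Mul(494192, Pow(-1880780, -1))), -2984167), -1)) = Mul(Rational(-439217, 2), Pow(Add(Add(Mul(-2015328, Rational(1, 1285725)), Mul(494192, Rational(-1, 1880780))), -2984167), -1)) = Mul(Rational(-439217, 2), Pow(Add(Add(Rational(-95968, 61225), Rational(-123548, 470195)), -2984167), -1)) = Mul(Rational(-439217, 2), Pow(Add(Rational(-10537580012, 5757537775), -2984167), -1)) = Mul(Rational(-439217, 2), Pow(Rational(-17181464766988437, 5757537775), -1)) = Mul(Rational(-439217, 2), Rational(-5757537775, 17181464766988437)) = Rational(2528808468922175, 34362929533976874)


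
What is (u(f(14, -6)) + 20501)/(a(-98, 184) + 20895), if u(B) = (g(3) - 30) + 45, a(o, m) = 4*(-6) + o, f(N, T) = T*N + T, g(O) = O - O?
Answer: 20516/20773 ≈ 0.98763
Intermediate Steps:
g(O) = 0
f(N, T) = T + N*T (f(N, T) = N*T + T = T + N*T)
a(o, m) = -24 + o
u(B) = 15 (u(B) = (0 - 30) + 45 = -30 + 45 = 15)
(u(f(14, -6)) + 20501)/(a(-98, 184) + 20895) = (15 + 20501)/((-24 - 98) + 20895) = 20516/(-122 + 20895) = 20516/20773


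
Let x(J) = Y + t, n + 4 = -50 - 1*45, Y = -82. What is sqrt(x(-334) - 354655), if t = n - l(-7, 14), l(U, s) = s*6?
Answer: 2*I*sqrt(88730) ≈ 595.75*I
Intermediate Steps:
l(U, s) = 6*s
n = -99 (n = -4 + (-50 - 1*45) = -4 + (-50 - 45) = -4 - 95 = -99)
t = -183 (t = -99 - 6*14 = -99 - 1*84 = -99 - 84 = -183)
x(J) = -265 (x(J) = -82 - 183 = -265)
sqrt(x(-334) - 354655) = sqrt(-265 - 354655) = sqrt(-354920) = 2*I*sqrt(88730)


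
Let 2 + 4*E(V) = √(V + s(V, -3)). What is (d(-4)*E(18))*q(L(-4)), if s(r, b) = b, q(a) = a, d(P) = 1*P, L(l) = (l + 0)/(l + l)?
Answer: 1 - √15/2 ≈ -0.93649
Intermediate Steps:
L(l) = ½ (L(l) = l/((2*l)) = l*(1/(2*l)) = ½)
d(P) = P
E(V) = -½ + √(-3 + V)/4 (E(V) = -½ + √(V - 3)/4 = -½ + √(-3 + V)/4)
(d(-4)*E(18))*q(L(-4)) = -4*(-½ + √(-3 + 18)/4)*(½) = -4*(-½ + √15/4)*(½) = (2 - √15)*(½) = 1 - √15/2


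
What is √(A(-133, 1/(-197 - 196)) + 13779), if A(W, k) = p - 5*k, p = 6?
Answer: √2129081430/393 ≈ 117.41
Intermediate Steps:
A(W, k) = 6 - 5*k
√(A(-133, 1/(-197 - 196)) + 13779) = √((6 - 5/(-197 - 196)) + 13779) = √((6 - 5/(-393)) + 13779) = √((6 - 5*(-1/393)) + 13779) = √((6 + 5/393) + 13779) = √(2363/393 + 13779) = √(5417510/393) = √2129081430/393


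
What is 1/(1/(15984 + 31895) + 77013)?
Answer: 47879/3687305428 ≈ 1.2985e-5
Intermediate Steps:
1/(1/(15984 + 31895) + 77013) = 1/(1/47879 + 77013) = 1/(3687305428/47879) = 47879/3687305428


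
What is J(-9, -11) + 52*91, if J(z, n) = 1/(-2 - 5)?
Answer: 33123/7 ≈ 4731.9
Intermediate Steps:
J(z, n) = -⅐ (J(z, n) = 1/(-7) = -⅐)
J(-9, -11) + 52*91 = -⅐ + 52*91 = -⅐ + 4732 = 33123/7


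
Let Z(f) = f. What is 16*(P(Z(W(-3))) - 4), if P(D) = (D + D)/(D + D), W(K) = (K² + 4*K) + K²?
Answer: -48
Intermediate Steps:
W(K) = 2*K² + 4*K
P(D) = 1 (P(D) = (2*D)/((2*D)) = (2*D)*(1/(2*D)) = 1)
16*(P(Z(W(-3))) - 4) = 16*(1 - 4) = 16*(-3) = -48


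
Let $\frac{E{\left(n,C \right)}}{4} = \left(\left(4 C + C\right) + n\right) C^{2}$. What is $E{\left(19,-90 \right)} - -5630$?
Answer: $-13958770$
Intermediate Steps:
$E{\left(n,C \right)} = 4 C^{2} \left(n + 5 C\right)$ ($E{\left(n,C \right)} = 4 \left(\left(4 C + C\right) + n\right) C^{2} = 4 \left(5 C + n\right) C^{2} = 4 \left(n + 5 C\right) C^{2} = 4 C^{2} \left(n + 5 C\right)$)
$E{\left(19,-90 \right)} - -5630 = 4 \left(-90\right)^{2} \left(19 + 5 \left(-90\right)\right) - -5630 = 4 \cdot 8100 \left(19 - 450\right) + 5630 = 4 \cdot 8100 \left(-431\right) + 5630 = -13964400 + 5630 = -13958770$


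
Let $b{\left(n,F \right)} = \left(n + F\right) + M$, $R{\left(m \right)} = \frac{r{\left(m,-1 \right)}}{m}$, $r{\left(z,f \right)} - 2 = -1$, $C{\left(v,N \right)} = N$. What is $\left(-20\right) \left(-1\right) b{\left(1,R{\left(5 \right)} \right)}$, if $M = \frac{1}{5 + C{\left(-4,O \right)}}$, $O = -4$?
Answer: $44$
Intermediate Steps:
$r{\left(z,f \right)} = 1$ ($r{\left(z,f \right)} = 2 - 1 = 1$)
$M = 1$ ($M = \frac{1}{5 - 4} = 1^{-1} = 1$)
$R{\left(m \right)} = \frac{1}{m}$ ($R{\left(m \right)} = 1 \frac{1}{m} = \frac{1}{m}$)
$b{\left(n,F \right)} = 1 + F + n$ ($b{\left(n,F \right)} = \left(n + F\right) + 1 = \left(F + n\right) + 1 = 1 + F + n$)
$\left(-20\right) \left(-1\right) b{\left(1,R{\left(5 \right)} \right)} = \left(-20\right) \left(-1\right) \left(1 + \frac{1}{5} + 1\right) = 20 \left(1 + \frac{1}{5} + 1\right) = 20 \cdot \frac{11}{5} = 44$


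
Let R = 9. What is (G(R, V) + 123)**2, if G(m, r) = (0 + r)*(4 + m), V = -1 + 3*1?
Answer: 22201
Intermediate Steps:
V = 2 (V = -1 + 3 = 2)
G(m, r) = r*(4 + m)
(G(R, V) + 123)**2 = (2*(4 + 9) + 123)**2 = (2*13 + 123)**2 = (26 + 123)**2 = 149**2 = 22201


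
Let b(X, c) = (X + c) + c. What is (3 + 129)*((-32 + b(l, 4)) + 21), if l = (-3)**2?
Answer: 792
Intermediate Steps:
l = 9
b(X, c) = X + 2*c
(3 + 129)*((-32 + b(l, 4)) + 21) = (3 + 129)*((-32 + (9 + 2*4)) + 21) = 132*((-32 + (9 + 8)) + 21) = 132*((-32 + 17) + 21) = 132*(-15 + 21) = 132*6 = 792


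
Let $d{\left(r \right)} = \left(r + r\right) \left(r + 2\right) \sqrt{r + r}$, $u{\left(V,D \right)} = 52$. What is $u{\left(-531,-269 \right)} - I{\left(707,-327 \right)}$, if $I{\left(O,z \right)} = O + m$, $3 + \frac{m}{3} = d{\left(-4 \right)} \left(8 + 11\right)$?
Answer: $-646 - 1824 i \sqrt{2} \approx -646.0 - 2579.5 i$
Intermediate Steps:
$d{\left(r \right)} = 2 \sqrt{2} r^{\frac{3}{2}} \left(2 + r\right)$ ($d{\left(r \right)} = 2 r \left(2 + r\right) \sqrt{2 r} = 2 r \left(2 + r\right) \sqrt{2} \sqrt{r} = 2 \sqrt{2} r^{\frac{3}{2}} \left(2 + r\right)$)
$m = -9 + 1824 i \sqrt{2}$ ($m = -9 + 3 \cdot 2 \sqrt{2} \left(-4\right)^{\frac{3}{2}} \left(2 - 4\right) \left(8 + 11\right) = -9 + 3 \cdot 2 \sqrt{2} \left(- 8 i\right) \left(-2\right) 19 = -9 + 3 \cdot 32 i \sqrt{2} \cdot 19 = -9 + 3 \cdot 608 i \sqrt{2} = -9 + 1824 i \sqrt{2} \approx -9.0 + 2579.5 i$)
$I{\left(O,z \right)} = -9 + O + 1824 i \sqrt{2}$ ($I{\left(O,z \right)} = O - \left(9 - 1824 i \sqrt{2}\right) = -9 + O + 1824 i \sqrt{2}$)
$u{\left(-531,-269 \right)} - I{\left(707,-327 \right)} = 52 - \left(-9 + 707 + 1824 i \sqrt{2}\right) = 52 - \left(698 + 1824 i \sqrt{2}\right) = -646 - 1824 i \sqrt{2}$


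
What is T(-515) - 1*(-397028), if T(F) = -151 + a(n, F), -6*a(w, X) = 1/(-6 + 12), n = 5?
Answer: 14287571/36 ≈ 3.9688e+5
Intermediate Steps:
a(w, X) = -1/36 (a(w, X) = -1/(6*(-6 + 12)) = -⅙/6 = -⅙*⅙ = -1/36)
T(F) = -5437/36 (T(F) = -151 - 1/36 = -5437/36)
T(-515) - 1*(-397028) = -5437/36 - 1*(-397028) = -5437/36 + 397028 = 14287571/36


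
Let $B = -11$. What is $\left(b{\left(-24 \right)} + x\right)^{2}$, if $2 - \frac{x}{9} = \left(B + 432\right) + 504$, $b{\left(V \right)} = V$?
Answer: $69405561$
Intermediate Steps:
$x = -8307$ ($x = 18 - 9 \left(\left(-11 + 432\right) + 504\right) = 18 - 9 \left(421 + 504\right) = 18 - 8325 = -8307$)
$\left(b{\left(-24 \right)} + x\right)^{2} = \left(-24 - 8307\right)^{2} = \left(-8331\right)^{2} = 69405561$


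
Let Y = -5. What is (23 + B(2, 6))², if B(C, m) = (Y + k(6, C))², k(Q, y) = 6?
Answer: 576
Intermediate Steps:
B(C, m) = 1 (B(C, m) = (-5 + 6)² = 1² = 1)
(23 + B(2, 6))² = (23 + 1)² = 24² = 576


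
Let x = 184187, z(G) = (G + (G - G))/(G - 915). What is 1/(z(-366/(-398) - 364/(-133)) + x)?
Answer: 689158/126933941781 ≈ 5.4293e-6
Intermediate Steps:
z(G) = G/(-915 + G) (z(G) = (G + 0)/(-915 + G) = G/(-915 + G))
1/(z(-366/(-398) - 364/(-133)) + x) = 1/((-366/(-398) - 364/(-133))/(-915 + (-366/(-398) - 364/(-133))) + 184187) = 1/((-366*(-1/398) - 364*(-1/133))/(-915 + (-366*(-1/398) - 364*(-1/133))) + 184187) = 1/((183/199 + 52/19)/(-915 + (183/199 + 52/19)) + 184187) = 1/(13825/(3781*(-915 + 13825/3781)) + 184187) = 1/(13825/(3781*(-3445790/3781)) + 184187) = 1/((13825/3781)*(-3781/3445790) + 184187) = 1/(-2765/689158 + 184187) = 1/(126933941781/689158) = 689158/126933941781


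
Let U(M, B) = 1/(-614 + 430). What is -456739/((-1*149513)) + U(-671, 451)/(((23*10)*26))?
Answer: 2973721343/973444640 ≈ 3.0548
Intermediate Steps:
U(M, B) = -1/184 (U(M, B) = 1/(-184) = -1/184)
-456739/((-1*149513)) + U(-671, 451)/(((23*10)*26)) = -456739/((-1*149513)) - 1/(184*((23*10)*26)) = -456739/(-149513) - 1/(184*(230*26)) = -456739*(-1/149513) - 1/184/5980 = 456739/149513 - 1/184*1/5980 = 456739/149513 - 1/1100320 = 2973721343/973444640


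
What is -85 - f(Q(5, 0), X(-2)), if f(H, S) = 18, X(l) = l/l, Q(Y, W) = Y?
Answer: -103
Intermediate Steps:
X(l) = 1
-85 - f(Q(5, 0), X(-2)) = -85 - 1*18 = -85 - 18 = -103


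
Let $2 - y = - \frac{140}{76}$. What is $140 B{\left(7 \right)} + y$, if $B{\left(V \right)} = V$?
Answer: $\frac{18693}{19} \approx 983.84$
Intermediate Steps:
$y = \frac{73}{19}$ ($y = 2 - - \frac{140}{76} = 2 - \left(-140\right) \frac{1}{76} = 2 - - \frac{35}{19} = 2 + \frac{35}{19} = \frac{73}{19} \approx 3.8421$)
$140 B{\left(7 \right)} + y = 140 \cdot 7 + \frac{73}{19} = 980 + \frac{73}{19} = \frac{18693}{19}$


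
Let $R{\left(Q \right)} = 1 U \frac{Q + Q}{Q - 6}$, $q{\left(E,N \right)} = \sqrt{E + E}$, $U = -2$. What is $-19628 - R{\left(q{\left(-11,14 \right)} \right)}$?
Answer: $- \frac{569168}{29} - \frac{12 i \sqrt{22}}{29} \approx -19626.0 - 1.9409 i$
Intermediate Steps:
$q{\left(E,N \right)} = \sqrt{2} \sqrt{E}$ ($q{\left(E,N \right)} = \sqrt{2 E} = \sqrt{2} \sqrt{E}$)
$R{\left(Q \right)} = - \frac{4 Q}{-6 + Q}$ ($R{\left(Q \right)} = 1 \left(-2\right) \frac{Q + Q}{Q - 6} = - 2 \frac{2 Q}{-6 + Q} = - \frac{4 Q}{-6 + Q}$)
$-19628 - R{\left(q{\left(-11,14 \right)} \right)} = -19628 - - \frac{4 \sqrt{2} \sqrt{-11}}{-6 + \sqrt{2} \sqrt{-11}} = -19628 - - \frac{4 \sqrt{2} i \sqrt{11}}{-6 + \sqrt{2} i \sqrt{11}} = -19628 - - \frac{4 i \sqrt{22}}{-6 + i \sqrt{22}} = -19628 + \frac{4 i \sqrt{22}}{-6 + i \sqrt{22}}$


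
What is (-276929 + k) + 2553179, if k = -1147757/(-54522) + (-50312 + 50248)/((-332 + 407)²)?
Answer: 5966675463301/2621250 ≈ 2.2763e+6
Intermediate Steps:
k = 55150801/2621250 (k = -1147757*(-1/54522) - 64/(75²) = 88289/4194 - 64/5625 = 55150801/2621250 ≈ 21.040)
(-276929 + k) + 2553179 = (-276929 + 55150801/2621250) + 2553179 = -725844990449/2621250 + 2553179 = 5966675463301/2621250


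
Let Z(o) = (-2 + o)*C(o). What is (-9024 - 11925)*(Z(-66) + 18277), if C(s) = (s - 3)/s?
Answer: -4195351485/11 ≈ -3.8140e+8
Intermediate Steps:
C(s) = (-3 + s)/s
Z(o) = (-3 + o)*(-2 + o)/o (Z(o) = (-2 + o)*((-3 + o)/o) = (-3 + o)*(-2 + o)/o)
(-9024 - 11925)*(Z(-66) + 18277) = (-9024 - 11925)*((-5 - 66 + 6/(-66)) + 18277) = -20949*((-5 - 66 + 6*(-1/66)) + 18277) = -20949*((-5 - 66 - 1/11) + 18277) = -20949*(-782/11 + 18277) = -20949*200265/11 = -4195351485/11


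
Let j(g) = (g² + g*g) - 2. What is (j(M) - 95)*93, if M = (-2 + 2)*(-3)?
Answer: -9021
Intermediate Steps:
M = 0 (M = 0*(-3) = 0)
j(g) = -2 + 2*g² (j(g) = (g² + g²) - 2 = 2*g² - 2 = -2 + 2*g²)
(j(M) - 95)*93 = ((-2 + 2*0²) - 95)*93 = ((-2 + 2*0) - 95)*93 = ((-2 + 0) - 95)*93 = (-2 - 95)*93 = -97*93 = -9021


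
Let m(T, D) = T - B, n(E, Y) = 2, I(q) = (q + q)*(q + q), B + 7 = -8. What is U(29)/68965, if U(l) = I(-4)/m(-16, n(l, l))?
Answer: -64/68965 ≈ -0.00092801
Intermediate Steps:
B = -15 (B = -7 - 8 = -15)
I(q) = 4*q² (I(q) = (2*q)*(2*q) = 4*q²)
m(T, D) = 15 + T (m(T, D) = T - 1*(-15) = T + 15 = 15 + T)
U(l) = -64 (U(l) = (4*(-4)²)/(15 - 16) = (4*16)/(-1) = 64*(-1) = -64)
U(29)/68965 = -64/68965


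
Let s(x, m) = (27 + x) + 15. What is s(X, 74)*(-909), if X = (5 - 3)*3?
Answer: -43632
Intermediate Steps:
X = 6 (X = 2*3 = 6)
s(x, m) = 42 + x
s(X, 74)*(-909) = (42 + 6)*(-909) = 48*(-909) = -43632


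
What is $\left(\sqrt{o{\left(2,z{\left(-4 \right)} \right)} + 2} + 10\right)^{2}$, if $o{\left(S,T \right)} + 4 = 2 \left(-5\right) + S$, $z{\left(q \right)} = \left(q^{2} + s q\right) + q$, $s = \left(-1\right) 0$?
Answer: $\left(10 + i \sqrt{10}\right)^{2} \approx 90.0 + 63.246 i$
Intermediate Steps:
$s = 0$
$z{\left(q \right)} = q + q^{2}$ ($z{\left(q \right)} = \left(q^{2} + 0 q\right) + q = \left(q^{2} + 0\right) + q = q^{2} + q = q + q^{2}$)
$o{\left(S,T \right)} = -14 + S$ ($o{\left(S,T \right)} = -4 + \left(2 \left(-5\right) + S\right) = -4 + \left(-10 + S\right) = -14 + S$)
$\left(\sqrt{o{\left(2,z{\left(-4 \right)} \right)} + 2} + 10\right)^{2} = \left(\sqrt{\left(-14 + 2\right) + 2} + 10\right)^{2} = \left(\sqrt{-12 + 2} + 10\right)^{2} = \left(\sqrt{-10} + 10\right)^{2} = \left(i \sqrt{10} + 10\right)^{2} = \left(10 + i \sqrt{10}\right)^{2}$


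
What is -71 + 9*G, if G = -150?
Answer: -1421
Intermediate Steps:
-71 + 9*G = -71 + 9*(-150) = -71 - 1350 = -1421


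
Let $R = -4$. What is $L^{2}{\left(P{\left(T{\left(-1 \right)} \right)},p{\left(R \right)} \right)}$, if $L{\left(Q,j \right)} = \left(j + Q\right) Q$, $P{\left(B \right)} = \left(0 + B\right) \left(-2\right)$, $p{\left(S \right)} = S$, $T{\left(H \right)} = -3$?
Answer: $144$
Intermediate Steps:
$P{\left(B \right)} = - 2 B$ ($P{\left(B \right)} = B \left(-2\right) = - 2 B$)
$L{\left(Q,j \right)} = Q \left(Q + j\right)$ ($L{\left(Q,j \right)} = \left(Q + j\right) Q = Q \left(Q + j\right)$)
$L^{2}{\left(P{\left(T{\left(-1 \right)} \right)},p{\left(R \right)} \right)} = \left(\left(-2\right) \left(-3\right) \left(\left(-2\right) \left(-3\right) - 4\right)\right)^{2} = \left(6 \left(6 - 4\right)\right)^{2} = \left(6 \cdot 2\right)^{2} = 12^{2} = 144$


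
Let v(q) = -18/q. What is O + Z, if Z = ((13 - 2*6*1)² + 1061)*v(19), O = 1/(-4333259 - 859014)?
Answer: -99255490687/98653187 ≈ -1006.1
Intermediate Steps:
O = -1/5192273 (O = 1/(-5192273) = -1/5192273 ≈ -1.9259e-7)
Z = -19116/19 (Z = ((13 - 2*6*1)² + 1061)*(-18/19) = ((13 - 12*1)² + 1061)*(-18*1/19) = ((13 - 12)² + 1061)*(-18/19) = (1² + 1061)*(-18/19) = (1 + 1061)*(-18/19) = 1062*(-18/19) = -19116/19 ≈ -1006.1)
O + Z = -1/5192273 - 19116/19 = -99255490687/98653187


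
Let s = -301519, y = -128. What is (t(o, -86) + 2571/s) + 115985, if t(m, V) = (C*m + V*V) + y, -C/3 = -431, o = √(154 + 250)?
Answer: 37163118736/301519 + 2586*√101 ≈ 1.4924e+5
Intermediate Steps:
o = 2*√101 (o = √404 = 2*√101 ≈ 20.100)
C = 1293 (C = -3*(-431) = 1293)
t(m, V) = -128 + V² + 1293*m (t(m, V) = (1293*m + V*V) - 128 = (1293*m + V²) - 128 = (V² + 1293*m) - 128 = -128 + V² + 1293*m)
(t(o, -86) + 2571/s) + 115985 = ((-128 + (-86)² + 1293*(2*√101)) + 2571/(-301519)) + 115985 = ((-128 + 7396 + 2586*√101) + 2571*(-1/301519)) + 115985 = ((7268 + 2586*√101) - 2571/301519) + 115985 = (2191437521/301519 + 2586*√101) + 115985 = 37163118736/301519 + 2586*√101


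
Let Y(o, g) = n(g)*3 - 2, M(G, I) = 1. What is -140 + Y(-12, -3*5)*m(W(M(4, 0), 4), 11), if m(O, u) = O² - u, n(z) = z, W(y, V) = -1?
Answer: 330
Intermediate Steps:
Y(o, g) = -2 + 3*g (Y(o, g) = g*3 - 2 = 3*g - 2 = -2 + 3*g)
-140 + Y(-12, -3*5)*m(W(M(4, 0), 4), 11) = -140 + (-2 + 3*(-3*5))*((-1)² - 1*11) = -140 + (-2 + 3*(-15))*(1 - 11) = -140 + (-2 - 45)*(-10) = -140 - 47*(-10) = -140 + 470 = 330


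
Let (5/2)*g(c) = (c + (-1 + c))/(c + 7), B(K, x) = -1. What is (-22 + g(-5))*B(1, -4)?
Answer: 121/5 ≈ 24.200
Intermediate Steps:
g(c) = 2*(-1 + 2*c)/(5*(7 + c)) (g(c) = 2*((c + (-1 + c))/(c + 7))/5 = 2*((-1 + 2*c)/(7 + c))/5 = 2*(-1 + 2*c)/(5*(7 + c)))
(-22 + g(-5))*B(1, -4) = (-22 + 2*(-1 + 2*(-5))/(5*(7 - 5)))*(-1) = (-22 + (⅖)*(-1 - 10)/2)*(-1) = (-22 + (⅖)*(½)*(-11))*(-1) = (-22 - 11/5)*(-1) = -121/5*(-1) = 121/5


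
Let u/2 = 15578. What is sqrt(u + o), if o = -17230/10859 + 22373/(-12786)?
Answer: sqrt(600543195299817715518)/138843174 ≈ 176.50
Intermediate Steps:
u = 31156 (u = 2*15578 = 31156)
o = -463251187/138843174 (o = -17230*1/10859 + 22373*(-1/12786) = -17230/10859 - 22373/12786 = -463251187/138843174 ≈ -3.3365)
sqrt(u + o) = sqrt(31156 - 463251187/138843174) = sqrt(4325334677957/138843174) = sqrt(600543195299817715518)/138843174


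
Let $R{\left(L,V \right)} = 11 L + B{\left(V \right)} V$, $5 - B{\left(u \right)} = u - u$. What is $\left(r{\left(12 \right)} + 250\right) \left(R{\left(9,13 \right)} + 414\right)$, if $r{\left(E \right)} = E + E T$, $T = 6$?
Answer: $193052$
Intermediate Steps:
$B{\left(u \right)} = 5$ ($B{\left(u \right)} = 5 - \left(u - u\right) = 5 - 0 = 5 + 0 = 5$)
$r{\left(E \right)} = 7 E$ ($r{\left(E \right)} = E + E 6 = E + 6 E = 7 E$)
$R{\left(L,V \right)} = 5 V + 11 L$ ($R{\left(L,V \right)} = 11 L + 5 V = 5 V + 11 L$)
$\left(r{\left(12 \right)} + 250\right) \left(R{\left(9,13 \right)} + 414\right) = \left(7 \cdot 12 + 250\right) \left(\left(5 \cdot 13 + 11 \cdot 9\right) + 414\right) = \left(84 + 250\right) \left(\left(65 + 99\right) + 414\right) = 334 \left(164 + 414\right) = 334 \cdot 578 = 193052$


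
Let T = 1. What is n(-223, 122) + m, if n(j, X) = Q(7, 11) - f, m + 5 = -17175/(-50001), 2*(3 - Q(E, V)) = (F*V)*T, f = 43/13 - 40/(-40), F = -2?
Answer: 1091112/216671 ≈ 5.0358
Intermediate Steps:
f = 56/13 (f = 43*(1/13) - 40*(-1/40) = 43/13 + 1 = 56/13 ≈ 4.3077)
Q(E, V) = 3 + V (Q(E, V) = 3 - (-2*V)/2 = 3 - (-1)*V = 3 + V)
m = -77610/16667 (m = -5 - 17175/(-50001) = -5 - 17175*(-1/50001) = -5 + 5725/16667 = -77610/16667 ≈ -4.6565)
n(j, X) = 126/13 (n(j, X) = (3 + 11) - 1*56/13 = 14 - 56/13 = 126/13)
n(-223, 122) + m = 126/13 - 77610/16667 = 1091112/216671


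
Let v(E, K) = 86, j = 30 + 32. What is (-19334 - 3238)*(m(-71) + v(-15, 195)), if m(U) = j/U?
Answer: -136425168/71 ≈ -1.9215e+6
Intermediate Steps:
j = 62
m(U) = 62/U
(-19334 - 3238)*(m(-71) + v(-15, 195)) = (-19334 - 3238)*(62/(-71) + 86) = -22572*(62*(-1/71) + 86) = -22572*(-62/71 + 86) = -22572*6044/71 = -136425168/71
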